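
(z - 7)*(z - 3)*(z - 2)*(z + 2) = z^4 - 10*z^3 + 17*z^2 + 40*z - 84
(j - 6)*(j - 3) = j^2 - 9*j + 18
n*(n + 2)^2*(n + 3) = n^4 + 7*n^3 + 16*n^2 + 12*n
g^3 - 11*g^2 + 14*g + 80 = (g - 8)*(g - 5)*(g + 2)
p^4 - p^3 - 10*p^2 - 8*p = p*(p - 4)*(p + 1)*(p + 2)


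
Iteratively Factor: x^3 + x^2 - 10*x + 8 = (x + 4)*(x^2 - 3*x + 2) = (x - 2)*(x + 4)*(x - 1)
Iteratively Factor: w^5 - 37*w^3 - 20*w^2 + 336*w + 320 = (w + 4)*(w^4 - 4*w^3 - 21*w^2 + 64*w + 80) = (w + 1)*(w + 4)*(w^3 - 5*w^2 - 16*w + 80) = (w + 1)*(w + 4)^2*(w^2 - 9*w + 20) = (w - 4)*(w + 1)*(w + 4)^2*(w - 5)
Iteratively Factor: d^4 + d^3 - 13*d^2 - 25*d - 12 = (d + 3)*(d^3 - 2*d^2 - 7*d - 4) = (d + 1)*(d + 3)*(d^2 - 3*d - 4) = (d - 4)*(d + 1)*(d + 3)*(d + 1)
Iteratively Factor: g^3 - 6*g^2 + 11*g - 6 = (g - 1)*(g^2 - 5*g + 6) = (g - 2)*(g - 1)*(g - 3)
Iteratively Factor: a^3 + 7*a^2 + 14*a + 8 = (a + 2)*(a^2 + 5*a + 4) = (a + 2)*(a + 4)*(a + 1)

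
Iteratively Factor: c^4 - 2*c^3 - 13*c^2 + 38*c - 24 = (c - 1)*(c^3 - c^2 - 14*c + 24) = (c - 1)*(c + 4)*(c^2 - 5*c + 6) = (c - 3)*(c - 1)*(c + 4)*(c - 2)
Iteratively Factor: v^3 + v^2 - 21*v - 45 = (v + 3)*(v^2 - 2*v - 15) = (v + 3)^2*(v - 5)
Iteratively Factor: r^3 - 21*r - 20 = (r + 1)*(r^2 - r - 20) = (r - 5)*(r + 1)*(r + 4)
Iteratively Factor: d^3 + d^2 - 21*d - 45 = (d + 3)*(d^2 - 2*d - 15) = (d + 3)^2*(d - 5)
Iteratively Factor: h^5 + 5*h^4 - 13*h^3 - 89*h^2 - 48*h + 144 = (h - 1)*(h^4 + 6*h^3 - 7*h^2 - 96*h - 144) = (h - 1)*(h + 4)*(h^3 + 2*h^2 - 15*h - 36) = (h - 1)*(h + 3)*(h + 4)*(h^2 - h - 12) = (h - 1)*(h + 3)^2*(h + 4)*(h - 4)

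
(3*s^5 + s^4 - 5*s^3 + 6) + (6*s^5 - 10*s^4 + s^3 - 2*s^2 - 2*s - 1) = 9*s^5 - 9*s^4 - 4*s^3 - 2*s^2 - 2*s + 5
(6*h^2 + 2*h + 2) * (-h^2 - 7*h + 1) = -6*h^4 - 44*h^3 - 10*h^2 - 12*h + 2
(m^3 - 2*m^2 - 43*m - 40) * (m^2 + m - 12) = m^5 - m^4 - 57*m^3 - 59*m^2 + 476*m + 480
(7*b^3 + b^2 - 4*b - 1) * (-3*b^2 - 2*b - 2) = -21*b^5 - 17*b^4 - 4*b^3 + 9*b^2 + 10*b + 2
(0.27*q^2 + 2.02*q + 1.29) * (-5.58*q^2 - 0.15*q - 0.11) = -1.5066*q^4 - 11.3121*q^3 - 7.5309*q^2 - 0.4157*q - 0.1419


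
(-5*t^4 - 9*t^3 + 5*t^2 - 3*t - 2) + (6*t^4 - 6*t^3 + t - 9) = t^4 - 15*t^3 + 5*t^2 - 2*t - 11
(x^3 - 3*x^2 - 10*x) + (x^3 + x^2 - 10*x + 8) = 2*x^3 - 2*x^2 - 20*x + 8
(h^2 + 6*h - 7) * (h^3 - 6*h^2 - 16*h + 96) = h^5 - 59*h^3 + 42*h^2 + 688*h - 672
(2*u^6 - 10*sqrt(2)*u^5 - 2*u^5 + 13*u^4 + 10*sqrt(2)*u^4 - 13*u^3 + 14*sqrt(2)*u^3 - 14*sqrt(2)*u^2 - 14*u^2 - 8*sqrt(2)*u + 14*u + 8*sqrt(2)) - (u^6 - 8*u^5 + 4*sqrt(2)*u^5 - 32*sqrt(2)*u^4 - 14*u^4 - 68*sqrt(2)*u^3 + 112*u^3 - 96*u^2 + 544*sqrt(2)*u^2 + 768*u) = u^6 - 14*sqrt(2)*u^5 + 6*u^5 + 27*u^4 + 42*sqrt(2)*u^4 - 125*u^3 + 82*sqrt(2)*u^3 - 558*sqrt(2)*u^2 + 82*u^2 - 754*u - 8*sqrt(2)*u + 8*sqrt(2)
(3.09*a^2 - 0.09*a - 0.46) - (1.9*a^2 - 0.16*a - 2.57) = 1.19*a^2 + 0.07*a + 2.11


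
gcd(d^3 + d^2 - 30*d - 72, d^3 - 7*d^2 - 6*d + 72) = d^2 - 3*d - 18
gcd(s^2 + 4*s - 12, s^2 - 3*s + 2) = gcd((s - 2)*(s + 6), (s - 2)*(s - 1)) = s - 2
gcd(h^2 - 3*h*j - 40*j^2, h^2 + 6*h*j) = 1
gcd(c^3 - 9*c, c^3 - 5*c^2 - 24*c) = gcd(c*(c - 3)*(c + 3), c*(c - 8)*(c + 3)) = c^2 + 3*c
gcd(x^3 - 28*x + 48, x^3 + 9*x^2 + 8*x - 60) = x^2 + 4*x - 12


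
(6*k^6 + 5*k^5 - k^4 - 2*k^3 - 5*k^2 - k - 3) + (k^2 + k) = 6*k^6 + 5*k^5 - k^4 - 2*k^3 - 4*k^2 - 3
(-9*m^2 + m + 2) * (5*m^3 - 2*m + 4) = -45*m^5 + 5*m^4 + 28*m^3 - 38*m^2 + 8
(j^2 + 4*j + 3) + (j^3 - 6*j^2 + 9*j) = j^3 - 5*j^2 + 13*j + 3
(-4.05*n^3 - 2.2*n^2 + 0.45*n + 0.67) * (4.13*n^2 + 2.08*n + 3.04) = -16.7265*n^5 - 17.51*n^4 - 15.0295*n^3 - 2.9849*n^2 + 2.7616*n + 2.0368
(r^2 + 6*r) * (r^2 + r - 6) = r^4 + 7*r^3 - 36*r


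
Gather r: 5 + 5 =10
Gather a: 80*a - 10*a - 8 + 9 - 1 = 70*a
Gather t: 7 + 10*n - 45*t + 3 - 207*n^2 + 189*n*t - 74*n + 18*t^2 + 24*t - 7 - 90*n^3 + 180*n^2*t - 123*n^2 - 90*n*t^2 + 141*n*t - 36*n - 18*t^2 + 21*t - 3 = -90*n^3 - 330*n^2 - 90*n*t^2 - 100*n + t*(180*n^2 + 330*n)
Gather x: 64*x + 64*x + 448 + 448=128*x + 896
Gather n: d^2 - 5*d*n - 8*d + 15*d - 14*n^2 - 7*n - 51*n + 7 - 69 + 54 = d^2 + 7*d - 14*n^2 + n*(-5*d - 58) - 8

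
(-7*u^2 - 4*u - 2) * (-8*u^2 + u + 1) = 56*u^4 + 25*u^3 + 5*u^2 - 6*u - 2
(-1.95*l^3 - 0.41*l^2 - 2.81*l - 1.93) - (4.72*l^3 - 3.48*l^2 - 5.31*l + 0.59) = -6.67*l^3 + 3.07*l^2 + 2.5*l - 2.52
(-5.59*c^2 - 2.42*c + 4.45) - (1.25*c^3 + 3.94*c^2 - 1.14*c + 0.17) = -1.25*c^3 - 9.53*c^2 - 1.28*c + 4.28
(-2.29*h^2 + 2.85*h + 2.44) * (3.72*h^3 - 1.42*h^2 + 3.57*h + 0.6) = -8.5188*h^5 + 13.8538*h^4 - 3.1455*h^3 + 5.3357*h^2 + 10.4208*h + 1.464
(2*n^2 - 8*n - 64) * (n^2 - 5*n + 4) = 2*n^4 - 18*n^3 - 16*n^2 + 288*n - 256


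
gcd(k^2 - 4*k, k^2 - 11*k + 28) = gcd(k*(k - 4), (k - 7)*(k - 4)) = k - 4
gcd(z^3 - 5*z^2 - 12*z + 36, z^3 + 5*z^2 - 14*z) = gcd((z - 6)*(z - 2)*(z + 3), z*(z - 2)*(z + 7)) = z - 2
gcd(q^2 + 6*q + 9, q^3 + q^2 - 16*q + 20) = 1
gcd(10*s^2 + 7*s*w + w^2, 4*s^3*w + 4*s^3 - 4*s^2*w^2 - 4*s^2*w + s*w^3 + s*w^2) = 1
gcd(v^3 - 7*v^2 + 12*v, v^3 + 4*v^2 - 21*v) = v^2 - 3*v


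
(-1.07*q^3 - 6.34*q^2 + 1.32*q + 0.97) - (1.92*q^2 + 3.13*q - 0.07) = -1.07*q^3 - 8.26*q^2 - 1.81*q + 1.04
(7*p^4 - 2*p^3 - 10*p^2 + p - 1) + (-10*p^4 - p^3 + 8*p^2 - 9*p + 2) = -3*p^4 - 3*p^3 - 2*p^2 - 8*p + 1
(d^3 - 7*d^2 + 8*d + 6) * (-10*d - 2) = -10*d^4 + 68*d^3 - 66*d^2 - 76*d - 12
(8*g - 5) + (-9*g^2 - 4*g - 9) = -9*g^2 + 4*g - 14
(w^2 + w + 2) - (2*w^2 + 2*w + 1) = -w^2 - w + 1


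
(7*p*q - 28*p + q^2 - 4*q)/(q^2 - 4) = (7*p*q - 28*p + q^2 - 4*q)/(q^2 - 4)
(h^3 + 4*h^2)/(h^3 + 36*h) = h*(h + 4)/(h^2 + 36)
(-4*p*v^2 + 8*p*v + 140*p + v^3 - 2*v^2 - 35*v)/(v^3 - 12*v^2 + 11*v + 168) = (-4*p*v - 20*p + v^2 + 5*v)/(v^2 - 5*v - 24)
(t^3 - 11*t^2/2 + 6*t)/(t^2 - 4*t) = t - 3/2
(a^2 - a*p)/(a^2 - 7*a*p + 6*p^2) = a/(a - 6*p)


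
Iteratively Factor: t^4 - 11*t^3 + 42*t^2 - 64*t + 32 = (t - 2)*(t^3 - 9*t^2 + 24*t - 16) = (t - 2)*(t - 1)*(t^2 - 8*t + 16) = (t - 4)*(t - 2)*(t - 1)*(t - 4)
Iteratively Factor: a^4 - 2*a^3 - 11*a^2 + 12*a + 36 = (a + 2)*(a^3 - 4*a^2 - 3*a + 18) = (a + 2)^2*(a^2 - 6*a + 9) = (a - 3)*(a + 2)^2*(a - 3)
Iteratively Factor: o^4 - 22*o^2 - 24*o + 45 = (o - 1)*(o^3 + o^2 - 21*o - 45) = (o - 1)*(o + 3)*(o^2 - 2*o - 15) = (o - 1)*(o + 3)^2*(o - 5)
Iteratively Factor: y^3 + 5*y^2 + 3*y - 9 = (y + 3)*(y^2 + 2*y - 3) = (y + 3)^2*(y - 1)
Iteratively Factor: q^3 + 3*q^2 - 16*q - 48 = (q - 4)*(q^2 + 7*q + 12) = (q - 4)*(q + 3)*(q + 4)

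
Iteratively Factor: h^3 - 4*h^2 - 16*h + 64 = (h - 4)*(h^2 - 16) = (h - 4)*(h + 4)*(h - 4)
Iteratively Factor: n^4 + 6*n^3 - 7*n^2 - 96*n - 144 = (n + 3)*(n^3 + 3*n^2 - 16*n - 48) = (n + 3)^2*(n^2 - 16) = (n - 4)*(n + 3)^2*(n + 4)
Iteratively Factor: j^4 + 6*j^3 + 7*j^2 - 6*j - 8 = (j - 1)*(j^3 + 7*j^2 + 14*j + 8) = (j - 1)*(j + 2)*(j^2 + 5*j + 4) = (j - 1)*(j + 2)*(j + 4)*(j + 1)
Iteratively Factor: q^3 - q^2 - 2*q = (q)*(q^2 - q - 2) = q*(q + 1)*(q - 2)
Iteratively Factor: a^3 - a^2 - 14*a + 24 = (a - 3)*(a^2 + 2*a - 8) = (a - 3)*(a - 2)*(a + 4)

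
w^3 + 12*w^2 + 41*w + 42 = (w + 2)*(w + 3)*(w + 7)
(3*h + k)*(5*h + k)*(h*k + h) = 15*h^3*k + 15*h^3 + 8*h^2*k^2 + 8*h^2*k + h*k^3 + h*k^2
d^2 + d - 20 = (d - 4)*(d + 5)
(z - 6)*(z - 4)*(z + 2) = z^3 - 8*z^2 + 4*z + 48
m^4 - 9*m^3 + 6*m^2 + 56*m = m*(m - 7)*(m - 4)*(m + 2)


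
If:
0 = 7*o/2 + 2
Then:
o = -4/7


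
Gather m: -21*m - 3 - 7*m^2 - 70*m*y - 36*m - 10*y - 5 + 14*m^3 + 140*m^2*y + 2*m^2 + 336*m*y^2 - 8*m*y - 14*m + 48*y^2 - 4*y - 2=14*m^3 + m^2*(140*y - 5) + m*(336*y^2 - 78*y - 71) + 48*y^2 - 14*y - 10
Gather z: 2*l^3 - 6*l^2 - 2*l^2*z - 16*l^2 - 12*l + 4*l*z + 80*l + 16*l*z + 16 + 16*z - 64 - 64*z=2*l^3 - 22*l^2 + 68*l + z*(-2*l^2 + 20*l - 48) - 48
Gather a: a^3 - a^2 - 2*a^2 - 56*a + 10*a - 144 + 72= a^3 - 3*a^2 - 46*a - 72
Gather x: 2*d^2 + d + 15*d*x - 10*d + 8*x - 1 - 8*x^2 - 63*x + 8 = 2*d^2 - 9*d - 8*x^2 + x*(15*d - 55) + 7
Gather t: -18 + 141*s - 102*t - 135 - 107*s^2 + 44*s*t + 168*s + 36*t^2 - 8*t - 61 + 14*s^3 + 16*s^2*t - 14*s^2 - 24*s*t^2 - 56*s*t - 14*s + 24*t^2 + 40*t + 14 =14*s^3 - 121*s^2 + 295*s + t^2*(60 - 24*s) + t*(16*s^2 - 12*s - 70) - 200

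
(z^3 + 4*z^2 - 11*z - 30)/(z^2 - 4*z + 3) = (z^2 + 7*z + 10)/(z - 1)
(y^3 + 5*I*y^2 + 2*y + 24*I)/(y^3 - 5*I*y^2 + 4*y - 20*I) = (y^2 + 7*I*y - 12)/(y^2 - 3*I*y + 10)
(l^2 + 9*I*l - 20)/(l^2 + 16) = (l + 5*I)/(l - 4*I)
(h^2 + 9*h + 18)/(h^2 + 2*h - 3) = (h + 6)/(h - 1)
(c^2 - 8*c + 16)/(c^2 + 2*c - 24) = (c - 4)/(c + 6)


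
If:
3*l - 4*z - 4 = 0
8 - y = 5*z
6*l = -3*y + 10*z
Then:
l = 196/51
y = -24/17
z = 32/17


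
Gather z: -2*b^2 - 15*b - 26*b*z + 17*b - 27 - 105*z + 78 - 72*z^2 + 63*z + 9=-2*b^2 + 2*b - 72*z^2 + z*(-26*b - 42) + 60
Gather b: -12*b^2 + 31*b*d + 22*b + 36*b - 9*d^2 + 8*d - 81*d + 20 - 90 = -12*b^2 + b*(31*d + 58) - 9*d^2 - 73*d - 70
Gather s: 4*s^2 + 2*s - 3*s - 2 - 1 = 4*s^2 - s - 3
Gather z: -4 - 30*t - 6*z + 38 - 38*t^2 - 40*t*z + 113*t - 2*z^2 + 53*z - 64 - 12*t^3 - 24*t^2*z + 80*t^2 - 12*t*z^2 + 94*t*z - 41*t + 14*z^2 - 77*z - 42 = -12*t^3 + 42*t^2 + 42*t + z^2*(12 - 12*t) + z*(-24*t^2 + 54*t - 30) - 72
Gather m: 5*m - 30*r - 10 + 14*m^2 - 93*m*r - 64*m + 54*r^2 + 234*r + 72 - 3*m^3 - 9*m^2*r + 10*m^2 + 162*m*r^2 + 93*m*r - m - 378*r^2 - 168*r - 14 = -3*m^3 + m^2*(24 - 9*r) + m*(162*r^2 - 60) - 324*r^2 + 36*r + 48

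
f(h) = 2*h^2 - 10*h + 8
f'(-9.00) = -46.00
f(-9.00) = 260.00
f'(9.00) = 26.00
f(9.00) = 80.00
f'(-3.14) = -22.56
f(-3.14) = 59.12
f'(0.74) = -7.04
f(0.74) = 1.70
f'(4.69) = 8.76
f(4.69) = 5.09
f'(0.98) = -6.08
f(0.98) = 0.12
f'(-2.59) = -20.36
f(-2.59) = 47.32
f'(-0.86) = -13.44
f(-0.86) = 18.08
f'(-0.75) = -13.00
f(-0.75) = 16.62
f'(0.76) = -6.96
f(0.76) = 1.56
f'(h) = 4*h - 10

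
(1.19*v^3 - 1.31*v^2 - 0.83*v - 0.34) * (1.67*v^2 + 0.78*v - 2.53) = 1.9873*v^5 - 1.2595*v^4 - 5.4186*v^3 + 2.0991*v^2 + 1.8347*v + 0.8602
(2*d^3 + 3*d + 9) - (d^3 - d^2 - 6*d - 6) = d^3 + d^2 + 9*d + 15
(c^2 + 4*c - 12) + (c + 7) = c^2 + 5*c - 5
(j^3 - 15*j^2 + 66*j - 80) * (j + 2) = j^4 - 13*j^3 + 36*j^2 + 52*j - 160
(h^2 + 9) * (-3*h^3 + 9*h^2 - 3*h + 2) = -3*h^5 + 9*h^4 - 30*h^3 + 83*h^2 - 27*h + 18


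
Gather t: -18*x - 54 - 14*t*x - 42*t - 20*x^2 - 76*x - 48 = t*(-14*x - 42) - 20*x^2 - 94*x - 102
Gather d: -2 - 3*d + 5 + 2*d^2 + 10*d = 2*d^2 + 7*d + 3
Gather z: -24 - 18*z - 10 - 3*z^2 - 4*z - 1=-3*z^2 - 22*z - 35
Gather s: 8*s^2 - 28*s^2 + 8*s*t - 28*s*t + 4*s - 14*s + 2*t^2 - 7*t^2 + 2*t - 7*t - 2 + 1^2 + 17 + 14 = -20*s^2 + s*(-20*t - 10) - 5*t^2 - 5*t + 30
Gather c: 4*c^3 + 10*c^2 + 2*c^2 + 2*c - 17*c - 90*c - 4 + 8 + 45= 4*c^3 + 12*c^2 - 105*c + 49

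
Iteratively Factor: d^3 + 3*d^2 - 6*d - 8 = (d + 1)*(d^2 + 2*d - 8) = (d + 1)*(d + 4)*(d - 2)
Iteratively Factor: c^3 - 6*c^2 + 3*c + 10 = (c - 2)*(c^2 - 4*c - 5) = (c - 2)*(c + 1)*(c - 5)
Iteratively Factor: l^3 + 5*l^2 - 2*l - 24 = (l + 3)*(l^2 + 2*l - 8) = (l + 3)*(l + 4)*(l - 2)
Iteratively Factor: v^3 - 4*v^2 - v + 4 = (v + 1)*(v^2 - 5*v + 4) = (v - 4)*(v + 1)*(v - 1)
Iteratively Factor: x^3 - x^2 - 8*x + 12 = (x - 2)*(x^2 + x - 6) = (x - 2)^2*(x + 3)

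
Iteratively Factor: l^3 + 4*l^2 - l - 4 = (l + 4)*(l^2 - 1) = (l + 1)*(l + 4)*(l - 1)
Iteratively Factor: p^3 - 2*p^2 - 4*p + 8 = (p - 2)*(p^2 - 4) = (p - 2)*(p + 2)*(p - 2)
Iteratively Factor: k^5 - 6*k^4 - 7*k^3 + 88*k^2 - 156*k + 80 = (k + 4)*(k^4 - 10*k^3 + 33*k^2 - 44*k + 20) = (k - 1)*(k + 4)*(k^3 - 9*k^2 + 24*k - 20) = (k - 2)*(k - 1)*(k + 4)*(k^2 - 7*k + 10) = (k - 2)^2*(k - 1)*(k + 4)*(k - 5)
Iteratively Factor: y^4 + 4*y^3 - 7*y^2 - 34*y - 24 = (y + 1)*(y^3 + 3*y^2 - 10*y - 24) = (y - 3)*(y + 1)*(y^2 + 6*y + 8) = (y - 3)*(y + 1)*(y + 2)*(y + 4)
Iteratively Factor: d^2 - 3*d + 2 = (d - 2)*(d - 1)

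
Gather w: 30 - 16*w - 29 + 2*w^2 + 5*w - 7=2*w^2 - 11*w - 6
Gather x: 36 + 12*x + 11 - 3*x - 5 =9*x + 42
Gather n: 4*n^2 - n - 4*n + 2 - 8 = 4*n^2 - 5*n - 6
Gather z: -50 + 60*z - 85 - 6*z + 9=54*z - 126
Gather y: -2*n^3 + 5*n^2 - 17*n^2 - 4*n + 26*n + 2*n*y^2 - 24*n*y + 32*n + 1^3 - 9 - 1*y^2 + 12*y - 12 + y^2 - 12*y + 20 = -2*n^3 - 12*n^2 + 2*n*y^2 - 24*n*y + 54*n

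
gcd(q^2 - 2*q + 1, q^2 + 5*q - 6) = q - 1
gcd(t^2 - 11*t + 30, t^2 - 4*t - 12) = t - 6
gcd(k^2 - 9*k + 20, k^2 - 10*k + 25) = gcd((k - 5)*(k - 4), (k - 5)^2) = k - 5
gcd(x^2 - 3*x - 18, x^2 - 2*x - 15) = x + 3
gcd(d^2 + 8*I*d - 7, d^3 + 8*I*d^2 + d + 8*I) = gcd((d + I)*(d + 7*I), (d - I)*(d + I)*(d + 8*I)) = d + I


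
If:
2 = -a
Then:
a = -2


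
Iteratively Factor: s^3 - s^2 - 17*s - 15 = (s + 1)*(s^2 - 2*s - 15) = (s - 5)*(s + 1)*(s + 3)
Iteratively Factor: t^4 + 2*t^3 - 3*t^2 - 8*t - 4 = (t + 2)*(t^3 - 3*t - 2) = (t + 1)*(t + 2)*(t^2 - t - 2) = (t - 2)*(t + 1)*(t + 2)*(t + 1)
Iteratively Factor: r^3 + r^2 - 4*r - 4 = (r - 2)*(r^2 + 3*r + 2) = (r - 2)*(r + 1)*(r + 2)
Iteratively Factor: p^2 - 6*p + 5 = (p - 5)*(p - 1)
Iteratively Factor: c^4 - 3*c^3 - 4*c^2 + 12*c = (c - 3)*(c^3 - 4*c) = (c - 3)*(c - 2)*(c^2 + 2*c) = (c - 3)*(c - 2)*(c + 2)*(c)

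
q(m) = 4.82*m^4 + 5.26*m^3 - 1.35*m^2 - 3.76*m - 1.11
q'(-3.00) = -374.20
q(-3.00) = 246.42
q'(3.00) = 650.72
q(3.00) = 507.90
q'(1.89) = 177.67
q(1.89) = 83.98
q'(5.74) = 4146.87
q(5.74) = 6159.92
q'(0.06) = -3.86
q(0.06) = -1.34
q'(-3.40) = -569.94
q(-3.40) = 433.44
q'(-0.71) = -0.79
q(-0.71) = 0.22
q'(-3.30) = -515.87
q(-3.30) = 379.18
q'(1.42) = 79.43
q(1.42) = 25.49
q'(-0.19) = -2.81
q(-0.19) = -0.47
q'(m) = 19.28*m^3 + 15.78*m^2 - 2.7*m - 3.76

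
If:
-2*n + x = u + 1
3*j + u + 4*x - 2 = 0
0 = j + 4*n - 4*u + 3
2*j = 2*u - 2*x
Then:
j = -1/3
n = -1/3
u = 1/3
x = 2/3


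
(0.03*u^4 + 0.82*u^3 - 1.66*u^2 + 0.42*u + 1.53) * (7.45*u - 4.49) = 0.2235*u^5 + 5.9743*u^4 - 16.0488*u^3 + 10.5824*u^2 + 9.5127*u - 6.8697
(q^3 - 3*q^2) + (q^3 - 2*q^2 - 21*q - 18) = 2*q^3 - 5*q^2 - 21*q - 18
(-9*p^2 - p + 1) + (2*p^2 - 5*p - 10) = -7*p^2 - 6*p - 9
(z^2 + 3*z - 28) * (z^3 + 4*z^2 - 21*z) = z^5 + 7*z^4 - 37*z^3 - 175*z^2 + 588*z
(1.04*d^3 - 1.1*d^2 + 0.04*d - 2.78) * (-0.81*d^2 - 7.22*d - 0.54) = -0.8424*d^5 - 6.6178*d^4 + 7.348*d^3 + 2.557*d^2 + 20.05*d + 1.5012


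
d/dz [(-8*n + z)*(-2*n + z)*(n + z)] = 6*n^2 - 18*n*z + 3*z^2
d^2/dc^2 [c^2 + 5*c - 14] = 2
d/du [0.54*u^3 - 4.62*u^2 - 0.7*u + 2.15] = 1.62*u^2 - 9.24*u - 0.7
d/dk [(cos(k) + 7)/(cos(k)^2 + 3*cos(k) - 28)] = sin(k)/(cos(k) - 4)^2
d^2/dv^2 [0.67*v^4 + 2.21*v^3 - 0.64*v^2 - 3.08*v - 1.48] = 8.04*v^2 + 13.26*v - 1.28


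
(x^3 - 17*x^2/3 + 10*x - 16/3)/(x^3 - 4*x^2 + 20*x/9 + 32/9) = 3*(x - 1)/(3*x + 2)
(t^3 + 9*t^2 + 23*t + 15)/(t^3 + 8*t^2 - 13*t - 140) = (t^2 + 4*t + 3)/(t^2 + 3*t - 28)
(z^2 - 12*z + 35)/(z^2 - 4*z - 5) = (z - 7)/(z + 1)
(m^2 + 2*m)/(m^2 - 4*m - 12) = m/(m - 6)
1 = 1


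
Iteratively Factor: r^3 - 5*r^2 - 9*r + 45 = (r + 3)*(r^2 - 8*r + 15) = (r - 5)*(r + 3)*(r - 3)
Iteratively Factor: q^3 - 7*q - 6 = (q - 3)*(q^2 + 3*q + 2) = (q - 3)*(q + 1)*(q + 2)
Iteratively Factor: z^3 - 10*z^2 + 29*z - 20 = (z - 1)*(z^2 - 9*z + 20) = (z - 4)*(z - 1)*(z - 5)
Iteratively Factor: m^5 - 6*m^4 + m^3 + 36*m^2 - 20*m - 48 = (m - 4)*(m^4 - 2*m^3 - 7*m^2 + 8*m + 12) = (m - 4)*(m - 3)*(m^3 + m^2 - 4*m - 4) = (m - 4)*(m - 3)*(m + 1)*(m^2 - 4) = (m - 4)*(m - 3)*(m - 2)*(m + 1)*(m + 2)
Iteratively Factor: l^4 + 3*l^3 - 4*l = (l + 2)*(l^3 + l^2 - 2*l) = (l - 1)*(l + 2)*(l^2 + 2*l) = l*(l - 1)*(l + 2)*(l + 2)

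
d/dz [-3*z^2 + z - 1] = 1 - 6*z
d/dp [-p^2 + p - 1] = 1 - 2*p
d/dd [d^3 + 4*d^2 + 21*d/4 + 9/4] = 3*d^2 + 8*d + 21/4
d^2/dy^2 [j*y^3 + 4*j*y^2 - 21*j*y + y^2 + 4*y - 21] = 6*j*y + 8*j + 2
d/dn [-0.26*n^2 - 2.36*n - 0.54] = -0.52*n - 2.36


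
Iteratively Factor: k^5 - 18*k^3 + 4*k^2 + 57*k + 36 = (k + 1)*(k^4 - k^3 - 17*k^2 + 21*k + 36) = (k + 1)^2*(k^3 - 2*k^2 - 15*k + 36) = (k + 1)^2*(k + 4)*(k^2 - 6*k + 9) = (k - 3)*(k + 1)^2*(k + 4)*(k - 3)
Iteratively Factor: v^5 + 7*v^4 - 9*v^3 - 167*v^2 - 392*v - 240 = (v - 5)*(v^4 + 12*v^3 + 51*v^2 + 88*v + 48) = (v - 5)*(v + 4)*(v^3 + 8*v^2 + 19*v + 12) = (v - 5)*(v + 3)*(v + 4)*(v^2 + 5*v + 4) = (v - 5)*(v + 1)*(v + 3)*(v + 4)*(v + 4)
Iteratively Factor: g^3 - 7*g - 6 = (g - 3)*(g^2 + 3*g + 2) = (g - 3)*(g + 1)*(g + 2)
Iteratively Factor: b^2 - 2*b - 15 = (b - 5)*(b + 3)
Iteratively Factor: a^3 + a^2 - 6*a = (a - 2)*(a^2 + 3*a) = a*(a - 2)*(a + 3)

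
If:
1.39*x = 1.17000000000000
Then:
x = 0.84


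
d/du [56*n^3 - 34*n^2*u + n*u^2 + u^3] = -34*n^2 + 2*n*u + 3*u^2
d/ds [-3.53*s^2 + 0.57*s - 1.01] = 0.57 - 7.06*s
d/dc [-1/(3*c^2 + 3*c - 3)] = (2*c + 1)/(3*(c^2 + c - 1)^2)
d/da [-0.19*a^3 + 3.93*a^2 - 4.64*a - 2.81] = -0.57*a^2 + 7.86*a - 4.64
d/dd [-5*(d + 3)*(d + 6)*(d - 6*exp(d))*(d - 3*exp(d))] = 45*d^3*exp(d) - 20*d^3 - 180*d^2*exp(2*d) + 540*d^2*exp(d) - 135*d^2 - 1800*d*exp(2*d) + 1620*d*exp(d) - 180*d - 4050*exp(2*d) + 810*exp(d)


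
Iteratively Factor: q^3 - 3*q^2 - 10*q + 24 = (q - 2)*(q^2 - q - 12) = (q - 2)*(q + 3)*(q - 4)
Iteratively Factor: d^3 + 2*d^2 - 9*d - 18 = (d + 3)*(d^2 - d - 6) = (d - 3)*(d + 3)*(d + 2)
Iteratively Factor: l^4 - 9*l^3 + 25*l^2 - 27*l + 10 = (l - 5)*(l^3 - 4*l^2 + 5*l - 2) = (l - 5)*(l - 1)*(l^2 - 3*l + 2) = (l - 5)*(l - 1)^2*(l - 2)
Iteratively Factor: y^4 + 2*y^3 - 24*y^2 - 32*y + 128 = (y - 4)*(y^3 + 6*y^2 - 32) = (y - 4)*(y + 4)*(y^2 + 2*y - 8) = (y - 4)*(y + 4)^2*(y - 2)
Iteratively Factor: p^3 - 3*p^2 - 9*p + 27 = (p + 3)*(p^2 - 6*p + 9) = (p - 3)*(p + 3)*(p - 3)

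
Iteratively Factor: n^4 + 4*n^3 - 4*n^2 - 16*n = (n + 2)*(n^3 + 2*n^2 - 8*n) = n*(n + 2)*(n^2 + 2*n - 8) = n*(n + 2)*(n + 4)*(n - 2)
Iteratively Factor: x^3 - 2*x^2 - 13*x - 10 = (x + 2)*(x^2 - 4*x - 5) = (x + 1)*(x + 2)*(x - 5)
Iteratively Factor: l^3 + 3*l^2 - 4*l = (l - 1)*(l^2 + 4*l) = (l - 1)*(l + 4)*(l)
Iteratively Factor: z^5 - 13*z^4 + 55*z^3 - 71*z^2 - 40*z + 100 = (z - 5)*(z^4 - 8*z^3 + 15*z^2 + 4*z - 20) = (z - 5)*(z - 2)*(z^3 - 6*z^2 + 3*z + 10) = (z - 5)*(z - 2)^2*(z^2 - 4*z - 5) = (z - 5)^2*(z - 2)^2*(z + 1)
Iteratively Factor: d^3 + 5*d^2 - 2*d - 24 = (d + 3)*(d^2 + 2*d - 8) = (d + 3)*(d + 4)*(d - 2)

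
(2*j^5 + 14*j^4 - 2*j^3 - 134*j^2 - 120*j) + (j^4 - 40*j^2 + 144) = 2*j^5 + 15*j^4 - 2*j^3 - 174*j^2 - 120*j + 144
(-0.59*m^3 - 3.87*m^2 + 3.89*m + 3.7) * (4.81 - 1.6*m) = 0.944*m^4 + 3.3541*m^3 - 24.8387*m^2 + 12.7909*m + 17.797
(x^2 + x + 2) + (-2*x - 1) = x^2 - x + 1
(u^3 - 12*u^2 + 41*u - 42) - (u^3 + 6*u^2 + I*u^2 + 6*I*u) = -18*u^2 - I*u^2 + 41*u - 6*I*u - 42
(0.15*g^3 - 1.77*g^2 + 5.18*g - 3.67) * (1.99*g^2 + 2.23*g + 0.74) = 0.2985*g^5 - 3.1878*g^4 + 6.4721*g^3 + 2.9383*g^2 - 4.3509*g - 2.7158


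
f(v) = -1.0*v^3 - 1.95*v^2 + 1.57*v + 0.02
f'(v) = -3.0*v^2 - 3.9*v + 1.57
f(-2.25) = -1.99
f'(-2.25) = -4.84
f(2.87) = -35.18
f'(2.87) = -34.33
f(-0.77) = -1.89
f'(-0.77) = 2.79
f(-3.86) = 22.42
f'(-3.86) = -28.07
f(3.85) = -79.91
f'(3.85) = -57.91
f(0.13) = 0.19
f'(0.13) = 1.01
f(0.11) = 0.17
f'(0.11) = 1.10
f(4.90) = -156.76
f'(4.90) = -89.57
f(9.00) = -872.80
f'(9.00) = -276.53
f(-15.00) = 2912.72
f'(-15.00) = -614.93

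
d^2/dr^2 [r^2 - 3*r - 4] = 2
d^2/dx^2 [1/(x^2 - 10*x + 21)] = 2*(-x^2 + 10*x + 4*(x - 5)^2 - 21)/(x^2 - 10*x + 21)^3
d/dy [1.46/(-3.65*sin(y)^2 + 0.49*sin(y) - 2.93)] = (10.658*sin(y) - 0.7154)*cos(y)/(3.65*sin(y)^2 - 0.49*sin(y) + 2.93)^2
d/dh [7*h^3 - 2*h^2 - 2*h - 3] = 21*h^2 - 4*h - 2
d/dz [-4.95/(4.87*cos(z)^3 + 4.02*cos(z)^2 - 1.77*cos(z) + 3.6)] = (-72.3195*cos(z)^2 - 39.798*cos(z) + 8.7615)*sin(z)/(4.87*cos(z)^3 + 4.02*cos(z)^2 - 1.77*cos(z) + 3.6)^2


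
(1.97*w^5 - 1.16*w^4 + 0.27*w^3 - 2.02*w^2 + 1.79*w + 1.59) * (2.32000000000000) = 4.5704*w^5 - 2.6912*w^4 + 0.6264*w^3 - 4.6864*w^2 + 4.1528*w + 3.6888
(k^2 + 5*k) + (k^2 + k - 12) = 2*k^2 + 6*k - 12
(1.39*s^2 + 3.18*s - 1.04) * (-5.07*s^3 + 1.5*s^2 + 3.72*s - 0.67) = -7.0473*s^5 - 14.0376*s^4 + 15.2136*s^3 + 9.3383*s^2 - 5.9994*s + 0.6968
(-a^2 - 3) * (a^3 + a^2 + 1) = -a^5 - a^4 - 3*a^3 - 4*a^2 - 3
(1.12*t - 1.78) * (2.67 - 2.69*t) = -3.0128*t^2 + 7.7786*t - 4.7526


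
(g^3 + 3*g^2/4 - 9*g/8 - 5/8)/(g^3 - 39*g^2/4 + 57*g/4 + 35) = (2*g^2 - g - 1)/(2*(g^2 - 11*g + 28))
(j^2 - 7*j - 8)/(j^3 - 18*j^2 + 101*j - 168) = (j + 1)/(j^2 - 10*j + 21)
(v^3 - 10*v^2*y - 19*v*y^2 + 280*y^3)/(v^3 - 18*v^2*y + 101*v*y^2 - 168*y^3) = (-v - 5*y)/(-v + 3*y)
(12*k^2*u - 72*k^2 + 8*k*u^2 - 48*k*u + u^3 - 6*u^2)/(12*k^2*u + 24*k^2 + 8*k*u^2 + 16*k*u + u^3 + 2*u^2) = (u - 6)/(u + 2)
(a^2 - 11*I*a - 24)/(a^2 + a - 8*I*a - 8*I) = (a - 3*I)/(a + 1)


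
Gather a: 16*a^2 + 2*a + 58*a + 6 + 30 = 16*a^2 + 60*a + 36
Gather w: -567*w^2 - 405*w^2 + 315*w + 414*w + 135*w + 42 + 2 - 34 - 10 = -972*w^2 + 864*w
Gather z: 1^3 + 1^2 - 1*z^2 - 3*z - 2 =-z^2 - 3*z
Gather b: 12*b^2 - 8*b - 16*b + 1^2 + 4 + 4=12*b^2 - 24*b + 9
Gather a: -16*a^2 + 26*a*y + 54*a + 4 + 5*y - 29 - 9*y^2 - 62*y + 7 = -16*a^2 + a*(26*y + 54) - 9*y^2 - 57*y - 18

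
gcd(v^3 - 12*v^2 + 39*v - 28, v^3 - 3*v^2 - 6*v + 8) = v^2 - 5*v + 4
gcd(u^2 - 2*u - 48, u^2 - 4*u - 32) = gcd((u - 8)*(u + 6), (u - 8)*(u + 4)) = u - 8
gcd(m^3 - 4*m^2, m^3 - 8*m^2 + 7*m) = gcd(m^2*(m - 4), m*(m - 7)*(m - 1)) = m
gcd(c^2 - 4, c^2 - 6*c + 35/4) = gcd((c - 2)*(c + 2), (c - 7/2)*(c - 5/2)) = 1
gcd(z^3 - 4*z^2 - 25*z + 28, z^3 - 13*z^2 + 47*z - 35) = z^2 - 8*z + 7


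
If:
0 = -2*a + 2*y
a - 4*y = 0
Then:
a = 0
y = 0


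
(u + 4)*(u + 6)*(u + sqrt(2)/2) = u^3 + sqrt(2)*u^2/2 + 10*u^2 + 5*sqrt(2)*u + 24*u + 12*sqrt(2)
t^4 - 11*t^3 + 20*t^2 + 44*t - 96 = (t - 8)*(t - 3)*(t - 2)*(t + 2)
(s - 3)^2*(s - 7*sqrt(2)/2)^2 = s^4 - 7*sqrt(2)*s^3 - 6*s^3 + 67*s^2/2 + 42*sqrt(2)*s^2 - 147*s - 63*sqrt(2)*s + 441/2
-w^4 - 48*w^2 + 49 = (w - 7*I)*(w + 7*I)*(-I*w - I)*(-I*w + I)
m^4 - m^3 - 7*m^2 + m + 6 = (m - 3)*(m - 1)*(m + 1)*(m + 2)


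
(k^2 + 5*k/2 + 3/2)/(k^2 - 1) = (k + 3/2)/(k - 1)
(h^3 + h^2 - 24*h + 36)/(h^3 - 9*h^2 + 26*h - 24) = (h + 6)/(h - 4)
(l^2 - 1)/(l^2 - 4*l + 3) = (l + 1)/(l - 3)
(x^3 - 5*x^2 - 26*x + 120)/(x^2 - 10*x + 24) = x + 5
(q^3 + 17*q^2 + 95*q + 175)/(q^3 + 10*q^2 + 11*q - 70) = (q + 5)/(q - 2)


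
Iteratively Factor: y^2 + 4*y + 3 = (y + 1)*(y + 3)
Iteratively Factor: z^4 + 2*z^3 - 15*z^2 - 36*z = (z - 4)*(z^3 + 6*z^2 + 9*z) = (z - 4)*(z + 3)*(z^2 + 3*z) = (z - 4)*(z + 3)^2*(z)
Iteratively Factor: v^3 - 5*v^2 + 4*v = (v - 1)*(v^2 - 4*v) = v*(v - 1)*(v - 4)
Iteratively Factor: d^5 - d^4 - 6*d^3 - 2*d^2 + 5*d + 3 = (d - 3)*(d^4 + 2*d^3 - 2*d - 1) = (d - 3)*(d + 1)*(d^3 + d^2 - d - 1) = (d - 3)*(d - 1)*(d + 1)*(d^2 + 2*d + 1) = (d - 3)*(d - 1)*(d + 1)^2*(d + 1)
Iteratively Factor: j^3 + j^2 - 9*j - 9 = (j + 1)*(j^2 - 9) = (j - 3)*(j + 1)*(j + 3)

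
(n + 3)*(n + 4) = n^2 + 7*n + 12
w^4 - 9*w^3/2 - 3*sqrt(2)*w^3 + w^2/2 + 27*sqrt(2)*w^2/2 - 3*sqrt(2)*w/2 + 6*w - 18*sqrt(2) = (w - 4)*(w - 3/2)*(w + 1)*(w - 3*sqrt(2))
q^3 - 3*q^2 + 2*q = q*(q - 2)*(q - 1)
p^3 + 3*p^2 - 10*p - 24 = (p - 3)*(p + 2)*(p + 4)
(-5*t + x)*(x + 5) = -5*t*x - 25*t + x^2 + 5*x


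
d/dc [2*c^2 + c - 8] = 4*c + 1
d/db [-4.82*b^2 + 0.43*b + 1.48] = 0.43 - 9.64*b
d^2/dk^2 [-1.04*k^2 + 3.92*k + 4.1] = -2.08000000000000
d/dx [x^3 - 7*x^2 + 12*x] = 3*x^2 - 14*x + 12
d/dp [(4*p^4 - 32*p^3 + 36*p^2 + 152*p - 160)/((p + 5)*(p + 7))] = 8*(p^5 + 14*p^4 - 26*p^3 - 385*p^2 + 355*p + 905)/(p^4 + 24*p^3 + 214*p^2 + 840*p + 1225)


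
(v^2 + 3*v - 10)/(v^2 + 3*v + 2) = (v^2 + 3*v - 10)/(v^2 + 3*v + 2)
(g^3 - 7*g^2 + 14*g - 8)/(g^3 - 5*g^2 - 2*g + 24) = (g^2 - 3*g + 2)/(g^2 - g - 6)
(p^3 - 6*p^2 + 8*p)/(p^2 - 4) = p*(p - 4)/(p + 2)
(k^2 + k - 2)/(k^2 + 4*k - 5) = (k + 2)/(k + 5)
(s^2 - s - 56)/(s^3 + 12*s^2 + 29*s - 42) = (s - 8)/(s^2 + 5*s - 6)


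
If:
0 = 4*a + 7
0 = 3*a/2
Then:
No Solution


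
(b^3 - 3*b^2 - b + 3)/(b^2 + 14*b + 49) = (b^3 - 3*b^2 - b + 3)/(b^2 + 14*b + 49)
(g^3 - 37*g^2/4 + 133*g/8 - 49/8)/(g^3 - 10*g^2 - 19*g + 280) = (8*g^2 - 18*g + 7)/(8*(g^2 - 3*g - 40))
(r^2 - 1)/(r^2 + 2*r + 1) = (r - 1)/(r + 1)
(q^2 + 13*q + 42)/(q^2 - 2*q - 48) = (q + 7)/(q - 8)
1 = 1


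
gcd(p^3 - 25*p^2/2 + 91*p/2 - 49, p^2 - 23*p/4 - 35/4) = p - 7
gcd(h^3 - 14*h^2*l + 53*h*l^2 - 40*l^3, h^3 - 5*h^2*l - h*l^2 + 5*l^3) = h^2 - 6*h*l + 5*l^2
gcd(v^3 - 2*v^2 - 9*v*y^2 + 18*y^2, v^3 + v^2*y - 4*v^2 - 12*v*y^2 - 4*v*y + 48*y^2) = -v + 3*y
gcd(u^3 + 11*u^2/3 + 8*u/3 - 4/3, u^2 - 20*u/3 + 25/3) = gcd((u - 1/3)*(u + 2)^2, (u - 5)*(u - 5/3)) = 1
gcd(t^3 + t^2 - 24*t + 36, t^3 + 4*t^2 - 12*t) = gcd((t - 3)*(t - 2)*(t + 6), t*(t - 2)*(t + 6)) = t^2 + 4*t - 12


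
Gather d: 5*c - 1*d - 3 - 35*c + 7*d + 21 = -30*c + 6*d + 18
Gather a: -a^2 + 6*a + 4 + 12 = -a^2 + 6*a + 16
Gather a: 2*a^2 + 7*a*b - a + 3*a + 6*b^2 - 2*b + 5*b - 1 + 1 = 2*a^2 + a*(7*b + 2) + 6*b^2 + 3*b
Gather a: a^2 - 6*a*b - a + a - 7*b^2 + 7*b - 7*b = a^2 - 6*a*b - 7*b^2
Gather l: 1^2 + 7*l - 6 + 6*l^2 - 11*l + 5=6*l^2 - 4*l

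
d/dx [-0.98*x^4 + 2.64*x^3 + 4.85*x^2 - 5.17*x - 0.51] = -3.92*x^3 + 7.92*x^2 + 9.7*x - 5.17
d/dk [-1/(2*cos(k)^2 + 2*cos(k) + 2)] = -(2*cos(k) + 1)*sin(k)/(2*(cos(k)^2 + cos(k) + 1)^2)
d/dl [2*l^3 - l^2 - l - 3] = 6*l^2 - 2*l - 1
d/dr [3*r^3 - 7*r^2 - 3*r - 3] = 9*r^2 - 14*r - 3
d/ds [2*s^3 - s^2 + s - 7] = 6*s^2 - 2*s + 1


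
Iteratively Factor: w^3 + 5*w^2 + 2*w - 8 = (w - 1)*(w^2 + 6*w + 8) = (w - 1)*(w + 2)*(w + 4)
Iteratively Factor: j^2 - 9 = (j + 3)*(j - 3)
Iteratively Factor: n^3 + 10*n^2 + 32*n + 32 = (n + 2)*(n^2 + 8*n + 16) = (n + 2)*(n + 4)*(n + 4)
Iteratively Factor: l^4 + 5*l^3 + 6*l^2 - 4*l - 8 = (l + 2)*(l^3 + 3*l^2 - 4) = (l + 2)^2*(l^2 + l - 2) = (l + 2)^3*(l - 1)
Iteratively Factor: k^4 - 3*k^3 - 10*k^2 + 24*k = (k - 4)*(k^3 + k^2 - 6*k) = k*(k - 4)*(k^2 + k - 6) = k*(k - 4)*(k + 3)*(k - 2)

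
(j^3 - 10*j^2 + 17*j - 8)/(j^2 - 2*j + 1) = j - 8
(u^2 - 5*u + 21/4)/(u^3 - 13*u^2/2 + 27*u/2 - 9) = (u - 7/2)/(u^2 - 5*u + 6)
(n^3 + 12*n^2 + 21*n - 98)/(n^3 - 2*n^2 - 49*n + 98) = (n + 7)/(n - 7)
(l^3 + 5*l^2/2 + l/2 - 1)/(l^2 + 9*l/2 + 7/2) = (2*l^2 + 3*l - 2)/(2*l + 7)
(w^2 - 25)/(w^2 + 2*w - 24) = (w^2 - 25)/(w^2 + 2*w - 24)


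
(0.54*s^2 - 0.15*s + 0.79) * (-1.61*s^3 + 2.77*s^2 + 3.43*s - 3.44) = -0.8694*s^5 + 1.7373*s^4 + 0.1648*s^3 - 0.1838*s^2 + 3.2257*s - 2.7176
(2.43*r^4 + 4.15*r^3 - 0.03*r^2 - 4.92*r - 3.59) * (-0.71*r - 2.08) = -1.7253*r^5 - 8.0009*r^4 - 8.6107*r^3 + 3.5556*r^2 + 12.7825*r + 7.4672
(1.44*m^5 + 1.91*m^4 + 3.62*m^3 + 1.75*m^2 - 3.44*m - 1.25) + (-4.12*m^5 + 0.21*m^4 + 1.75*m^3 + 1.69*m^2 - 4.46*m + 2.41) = -2.68*m^5 + 2.12*m^4 + 5.37*m^3 + 3.44*m^2 - 7.9*m + 1.16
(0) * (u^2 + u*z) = 0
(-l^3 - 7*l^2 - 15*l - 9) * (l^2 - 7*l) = -l^5 + 34*l^3 + 96*l^2 + 63*l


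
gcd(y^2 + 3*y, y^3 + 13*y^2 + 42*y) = y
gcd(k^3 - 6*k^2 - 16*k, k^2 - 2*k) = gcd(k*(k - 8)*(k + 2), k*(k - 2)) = k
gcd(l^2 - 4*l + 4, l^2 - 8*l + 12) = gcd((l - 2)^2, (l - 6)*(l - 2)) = l - 2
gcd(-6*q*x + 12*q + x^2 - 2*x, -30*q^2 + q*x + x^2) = 1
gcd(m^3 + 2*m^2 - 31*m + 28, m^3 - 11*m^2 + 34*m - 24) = m^2 - 5*m + 4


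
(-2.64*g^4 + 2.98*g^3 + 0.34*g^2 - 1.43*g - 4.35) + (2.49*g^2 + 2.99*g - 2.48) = -2.64*g^4 + 2.98*g^3 + 2.83*g^2 + 1.56*g - 6.83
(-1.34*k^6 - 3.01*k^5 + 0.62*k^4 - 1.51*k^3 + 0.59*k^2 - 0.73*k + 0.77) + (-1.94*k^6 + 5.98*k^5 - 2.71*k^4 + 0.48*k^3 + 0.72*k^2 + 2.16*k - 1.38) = -3.28*k^6 + 2.97*k^5 - 2.09*k^4 - 1.03*k^3 + 1.31*k^2 + 1.43*k - 0.61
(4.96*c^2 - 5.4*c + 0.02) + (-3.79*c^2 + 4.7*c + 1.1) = 1.17*c^2 - 0.7*c + 1.12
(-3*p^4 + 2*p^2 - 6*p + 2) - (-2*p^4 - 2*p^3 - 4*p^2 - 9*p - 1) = -p^4 + 2*p^3 + 6*p^2 + 3*p + 3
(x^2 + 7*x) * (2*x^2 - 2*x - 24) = 2*x^4 + 12*x^3 - 38*x^2 - 168*x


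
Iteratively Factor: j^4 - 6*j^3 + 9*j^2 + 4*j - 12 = (j - 2)*(j^3 - 4*j^2 + j + 6) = (j - 2)*(j + 1)*(j^2 - 5*j + 6) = (j - 2)^2*(j + 1)*(j - 3)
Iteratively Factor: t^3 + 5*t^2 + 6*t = (t)*(t^2 + 5*t + 6) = t*(t + 2)*(t + 3)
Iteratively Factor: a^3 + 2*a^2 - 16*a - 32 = (a + 2)*(a^2 - 16) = (a - 4)*(a + 2)*(a + 4)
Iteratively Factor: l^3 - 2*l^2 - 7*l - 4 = (l + 1)*(l^2 - 3*l - 4) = (l - 4)*(l + 1)*(l + 1)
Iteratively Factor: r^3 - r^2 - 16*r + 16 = (r - 4)*(r^2 + 3*r - 4) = (r - 4)*(r + 4)*(r - 1)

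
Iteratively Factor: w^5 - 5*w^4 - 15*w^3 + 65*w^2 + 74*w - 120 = (w + 2)*(w^4 - 7*w^3 - w^2 + 67*w - 60) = (w - 4)*(w + 2)*(w^3 - 3*w^2 - 13*w + 15) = (w - 4)*(w - 1)*(w + 2)*(w^2 - 2*w - 15) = (w - 4)*(w - 1)*(w + 2)*(w + 3)*(w - 5)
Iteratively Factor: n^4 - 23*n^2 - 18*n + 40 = (n - 5)*(n^3 + 5*n^2 + 2*n - 8) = (n - 5)*(n + 4)*(n^2 + n - 2) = (n - 5)*(n + 2)*(n + 4)*(n - 1)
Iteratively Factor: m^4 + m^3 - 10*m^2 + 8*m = (m + 4)*(m^3 - 3*m^2 + 2*m) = (m - 1)*(m + 4)*(m^2 - 2*m) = (m - 2)*(m - 1)*(m + 4)*(m)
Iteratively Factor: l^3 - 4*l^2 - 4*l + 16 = (l + 2)*(l^2 - 6*l + 8) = (l - 2)*(l + 2)*(l - 4)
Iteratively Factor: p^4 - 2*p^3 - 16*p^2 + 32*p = (p - 2)*(p^3 - 16*p) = (p - 4)*(p - 2)*(p^2 + 4*p) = p*(p - 4)*(p - 2)*(p + 4)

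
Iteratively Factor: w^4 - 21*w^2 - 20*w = (w + 4)*(w^3 - 4*w^2 - 5*w) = (w - 5)*(w + 4)*(w^2 + w) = (w - 5)*(w + 1)*(w + 4)*(w)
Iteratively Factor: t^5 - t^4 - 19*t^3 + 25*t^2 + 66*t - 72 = (t - 1)*(t^4 - 19*t^2 + 6*t + 72) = (t - 1)*(t + 2)*(t^3 - 2*t^2 - 15*t + 36) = (t - 3)*(t - 1)*(t + 2)*(t^2 + t - 12) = (t - 3)^2*(t - 1)*(t + 2)*(t + 4)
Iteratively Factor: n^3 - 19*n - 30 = (n + 3)*(n^2 - 3*n - 10) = (n - 5)*(n + 3)*(n + 2)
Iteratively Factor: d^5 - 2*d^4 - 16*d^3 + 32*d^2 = (d - 2)*(d^4 - 16*d^2) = (d - 4)*(d - 2)*(d^3 + 4*d^2) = (d - 4)*(d - 2)*(d + 4)*(d^2) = d*(d - 4)*(d - 2)*(d + 4)*(d)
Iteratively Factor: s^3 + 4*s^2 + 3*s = (s + 3)*(s^2 + s) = (s + 1)*(s + 3)*(s)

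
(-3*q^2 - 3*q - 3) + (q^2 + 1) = -2*q^2 - 3*q - 2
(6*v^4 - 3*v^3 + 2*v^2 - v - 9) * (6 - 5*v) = -30*v^5 + 51*v^4 - 28*v^3 + 17*v^2 + 39*v - 54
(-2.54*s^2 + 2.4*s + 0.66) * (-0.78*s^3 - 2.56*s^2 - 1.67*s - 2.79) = 1.9812*s^5 + 4.6304*s^4 - 2.417*s^3 + 1.389*s^2 - 7.7982*s - 1.8414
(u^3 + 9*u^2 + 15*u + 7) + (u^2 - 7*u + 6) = u^3 + 10*u^2 + 8*u + 13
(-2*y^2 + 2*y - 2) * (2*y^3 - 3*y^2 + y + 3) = -4*y^5 + 10*y^4 - 12*y^3 + 2*y^2 + 4*y - 6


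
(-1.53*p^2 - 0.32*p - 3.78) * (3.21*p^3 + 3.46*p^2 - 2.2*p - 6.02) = -4.9113*p^5 - 6.321*p^4 - 9.875*p^3 - 3.1642*p^2 + 10.2424*p + 22.7556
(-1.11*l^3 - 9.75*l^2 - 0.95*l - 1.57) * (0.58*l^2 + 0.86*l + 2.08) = -0.6438*l^5 - 6.6096*l^4 - 11.2448*l^3 - 22.0076*l^2 - 3.3262*l - 3.2656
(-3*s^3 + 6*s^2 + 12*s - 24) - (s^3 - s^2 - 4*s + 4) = -4*s^3 + 7*s^2 + 16*s - 28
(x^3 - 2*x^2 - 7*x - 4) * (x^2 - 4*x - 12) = x^5 - 6*x^4 - 11*x^3 + 48*x^2 + 100*x + 48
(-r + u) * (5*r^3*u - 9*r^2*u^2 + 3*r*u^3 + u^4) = -5*r^4*u + 14*r^3*u^2 - 12*r^2*u^3 + 2*r*u^4 + u^5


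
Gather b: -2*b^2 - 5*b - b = -2*b^2 - 6*b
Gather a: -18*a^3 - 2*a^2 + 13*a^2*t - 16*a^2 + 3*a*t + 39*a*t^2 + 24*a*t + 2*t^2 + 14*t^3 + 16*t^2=-18*a^3 + a^2*(13*t - 18) + a*(39*t^2 + 27*t) + 14*t^3 + 18*t^2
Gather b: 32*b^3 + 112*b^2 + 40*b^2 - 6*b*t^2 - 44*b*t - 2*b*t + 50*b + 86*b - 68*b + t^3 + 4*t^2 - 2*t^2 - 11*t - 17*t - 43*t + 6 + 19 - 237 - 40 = 32*b^3 + 152*b^2 + b*(-6*t^2 - 46*t + 68) + t^3 + 2*t^2 - 71*t - 252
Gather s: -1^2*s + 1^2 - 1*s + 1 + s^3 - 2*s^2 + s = s^3 - 2*s^2 - s + 2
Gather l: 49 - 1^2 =48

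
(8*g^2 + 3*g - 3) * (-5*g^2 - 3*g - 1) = -40*g^4 - 39*g^3 - 2*g^2 + 6*g + 3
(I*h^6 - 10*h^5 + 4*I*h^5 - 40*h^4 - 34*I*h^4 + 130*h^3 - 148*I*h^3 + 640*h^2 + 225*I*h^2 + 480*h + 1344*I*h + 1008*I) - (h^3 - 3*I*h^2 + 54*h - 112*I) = I*h^6 - 10*h^5 + 4*I*h^5 - 40*h^4 - 34*I*h^4 + 129*h^3 - 148*I*h^3 + 640*h^2 + 228*I*h^2 + 426*h + 1344*I*h + 1120*I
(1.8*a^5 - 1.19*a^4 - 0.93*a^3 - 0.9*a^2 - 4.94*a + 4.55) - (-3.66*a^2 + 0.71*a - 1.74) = 1.8*a^5 - 1.19*a^4 - 0.93*a^3 + 2.76*a^2 - 5.65*a + 6.29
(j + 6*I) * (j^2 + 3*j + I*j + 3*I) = j^3 + 3*j^2 + 7*I*j^2 - 6*j + 21*I*j - 18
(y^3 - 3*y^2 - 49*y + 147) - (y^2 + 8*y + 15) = y^3 - 4*y^2 - 57*y + 132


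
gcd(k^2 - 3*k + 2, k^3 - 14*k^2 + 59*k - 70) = k - 2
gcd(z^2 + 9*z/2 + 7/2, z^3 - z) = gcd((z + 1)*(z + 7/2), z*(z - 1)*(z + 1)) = z + 1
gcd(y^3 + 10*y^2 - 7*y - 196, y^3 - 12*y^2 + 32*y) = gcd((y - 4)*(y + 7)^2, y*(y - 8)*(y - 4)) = y - 4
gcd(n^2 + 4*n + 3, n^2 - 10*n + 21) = 1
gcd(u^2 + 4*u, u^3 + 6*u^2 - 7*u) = u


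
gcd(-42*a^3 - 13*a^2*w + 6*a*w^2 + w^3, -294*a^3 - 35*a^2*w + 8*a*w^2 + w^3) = 7*a + w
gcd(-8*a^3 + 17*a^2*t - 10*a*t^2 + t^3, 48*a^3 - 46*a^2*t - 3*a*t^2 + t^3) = 8*a^2 - 9*a*t + t^2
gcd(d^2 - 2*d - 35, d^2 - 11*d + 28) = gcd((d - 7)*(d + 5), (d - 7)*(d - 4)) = d - 7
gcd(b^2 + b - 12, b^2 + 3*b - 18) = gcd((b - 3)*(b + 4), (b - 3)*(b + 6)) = b - 3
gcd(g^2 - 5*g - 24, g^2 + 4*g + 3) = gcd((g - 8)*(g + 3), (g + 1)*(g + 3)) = g + 3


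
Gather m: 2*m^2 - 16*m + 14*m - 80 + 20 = 2*m^2 - 2*m - 60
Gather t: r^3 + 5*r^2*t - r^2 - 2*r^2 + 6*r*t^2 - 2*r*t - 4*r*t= r^3 - 3*r^2 + 6*r*t^2 + t*(5*r^2 - 6*r)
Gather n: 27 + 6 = 33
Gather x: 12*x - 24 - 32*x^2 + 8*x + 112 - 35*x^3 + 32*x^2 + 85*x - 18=-35*x^3 + 105*x + 70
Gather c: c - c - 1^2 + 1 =0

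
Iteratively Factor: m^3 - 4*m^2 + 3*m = (m - 3)*(m^2 - m) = (m - 3)*(m - 1)*(m)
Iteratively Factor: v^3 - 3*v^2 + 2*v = (v)*(v^2 - 3*v + 2) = v*(v - 1)*(v - 2)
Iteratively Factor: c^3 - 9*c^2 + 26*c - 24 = (c - 4)*(c^2 - 5*c + 6) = (c - 4)*(c - 2)*(c - 3)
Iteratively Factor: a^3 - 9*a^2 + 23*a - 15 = (a - 3)*(a^2 - 6*a + 5) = (a - 5)*(a - 3)*(a - 1)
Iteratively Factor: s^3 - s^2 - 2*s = (s + 1)*(s^2 - 2*s) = (s - 2)*(s + 1)*(s)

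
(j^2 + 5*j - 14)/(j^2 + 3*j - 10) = (j + 7)/(j + 5)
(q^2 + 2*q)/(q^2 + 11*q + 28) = q*(q + 2)/(q^2 + 11*q + 28)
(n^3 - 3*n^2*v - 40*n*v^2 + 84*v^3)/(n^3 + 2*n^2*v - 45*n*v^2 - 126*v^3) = (n - 2*v)/(n + 3*v)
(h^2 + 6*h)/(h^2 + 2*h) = (h + 6)/(h + 2)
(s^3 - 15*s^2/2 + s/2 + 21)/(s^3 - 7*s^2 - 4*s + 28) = (s + 3/2)/(s + 2)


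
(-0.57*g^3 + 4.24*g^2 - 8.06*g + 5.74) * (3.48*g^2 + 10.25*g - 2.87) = -1.9836*g^5 + 8.9127*g^4 + 17.0471*g^3 - 74.8086*g^2 + 81.9672*g - 16.4738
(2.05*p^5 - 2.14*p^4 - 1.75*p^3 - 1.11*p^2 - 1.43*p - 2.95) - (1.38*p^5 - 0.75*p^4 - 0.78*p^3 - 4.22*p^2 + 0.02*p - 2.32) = 0.67*p^5 - 1.39*p^4 - 0.97*p^3 + 3.11*p^2 - 1.45*p - 0.63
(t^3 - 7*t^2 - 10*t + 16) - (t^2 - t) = t^3 - 8*t^2 - 9*t + 16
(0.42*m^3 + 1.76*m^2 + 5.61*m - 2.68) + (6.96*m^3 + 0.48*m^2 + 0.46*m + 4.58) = 7.38*m^3 + 2.24*m^2 + 6.07*m + 1.9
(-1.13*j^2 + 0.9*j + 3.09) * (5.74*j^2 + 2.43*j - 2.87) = -6.4862*j^4 + 2.4201*j^3 + 23.1667*j^2 + 4.9257*j - 8.8683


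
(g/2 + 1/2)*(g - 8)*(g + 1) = g^3/2 - 3*g^2 - 15*g/2 - 4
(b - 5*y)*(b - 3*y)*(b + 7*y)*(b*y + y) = b^4*y - b^3*y^2 + b^3*y - 41*b^2*y^3 - b^2*y^2 + 105*b*y^4 - 41*b*y^3 + 105*y^4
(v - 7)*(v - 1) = v^2 - 8*v + 7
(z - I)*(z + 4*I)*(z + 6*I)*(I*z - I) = I*z^4 - 9*z^3 - I*z^3 + 9*z^2 - 14*I*z^2 - 24*z + 14*I*z + 24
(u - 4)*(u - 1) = u^2 - 5*u + 4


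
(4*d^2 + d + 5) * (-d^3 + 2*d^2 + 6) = -4*d^5 + 7*d^4 - 3*d^3 + 34*d^2 + 6*d + 30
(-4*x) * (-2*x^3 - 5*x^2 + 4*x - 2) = 8*x^4 + 20*x^3 - 16*x^2 + 8*x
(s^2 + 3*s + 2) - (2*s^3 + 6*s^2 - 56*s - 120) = -2*s^3 - 5*s^2 + 59*s + 122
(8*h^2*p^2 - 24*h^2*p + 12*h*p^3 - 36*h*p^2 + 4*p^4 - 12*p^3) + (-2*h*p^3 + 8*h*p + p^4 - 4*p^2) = 8*h^2*p^2 - 24*h^2*p + 10*h*p^3 - 36*h*p^2 + 8*h*p + 5*p^4 - 12*p^3 - 4*p^2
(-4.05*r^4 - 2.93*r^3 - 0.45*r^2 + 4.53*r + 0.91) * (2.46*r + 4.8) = -9.963*r^5 - 26.6478*r^4 - 15.171*r^3 + 8.9838*r^2 + 23.9826*r + 4.368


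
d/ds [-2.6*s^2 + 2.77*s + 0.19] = 2.77 - 5.2*s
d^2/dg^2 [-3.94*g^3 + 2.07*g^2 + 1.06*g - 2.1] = 4.14 - 23.64*g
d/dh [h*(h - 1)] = 2*h - 1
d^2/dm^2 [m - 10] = 0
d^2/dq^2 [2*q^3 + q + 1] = 12*q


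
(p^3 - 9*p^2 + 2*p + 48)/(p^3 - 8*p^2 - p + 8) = (p^2 - p - 6)/(p^2 - 1)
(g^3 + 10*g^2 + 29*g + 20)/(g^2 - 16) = (g^2 + 6*g + 5)/(g - 4)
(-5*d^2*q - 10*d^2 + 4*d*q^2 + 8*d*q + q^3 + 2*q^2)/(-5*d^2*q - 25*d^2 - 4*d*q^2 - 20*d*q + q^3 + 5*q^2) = (5*d^2*q + 10*d^2 - 4*d*q^2 - 8*d*q - q^3 - 2*q^2)/(5*d^2*q + 25*d^2 + 4*d*q^2 + 20*d*q - q^3 - 5*q^2)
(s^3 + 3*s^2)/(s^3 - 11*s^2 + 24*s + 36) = s^2*(s + 3)/(s^3 - 11*s^2 + 24*s + 36)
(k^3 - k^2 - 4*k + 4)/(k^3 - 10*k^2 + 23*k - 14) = (k + 2)/(k - 7)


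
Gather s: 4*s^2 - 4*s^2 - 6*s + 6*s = 0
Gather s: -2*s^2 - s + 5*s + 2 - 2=-2*s^2 + 4*s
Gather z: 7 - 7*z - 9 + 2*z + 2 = -5*z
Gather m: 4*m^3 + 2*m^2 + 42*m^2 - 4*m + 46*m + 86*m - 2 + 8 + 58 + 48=4*m^3 + 44*m^2 + 128*m + 112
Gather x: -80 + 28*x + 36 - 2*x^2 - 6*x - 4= -2*x^2 + 22*x - 48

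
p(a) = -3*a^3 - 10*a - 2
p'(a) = -9*a^2 - 10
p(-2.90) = 100.17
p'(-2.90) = -85.69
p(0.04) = -2.40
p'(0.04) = -10.01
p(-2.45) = 66.62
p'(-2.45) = -64.02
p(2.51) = -74.54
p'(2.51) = -66.70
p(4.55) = -330.09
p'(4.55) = -196.32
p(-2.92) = 101.89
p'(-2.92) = -86.74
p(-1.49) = 22.82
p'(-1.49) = -29.98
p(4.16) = -259.57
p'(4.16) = -165.75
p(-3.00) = 109.00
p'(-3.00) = -91.00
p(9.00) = -2279.00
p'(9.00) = -739.00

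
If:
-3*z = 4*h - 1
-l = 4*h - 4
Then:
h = 1/4 - 3*z/4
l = 3*z + 3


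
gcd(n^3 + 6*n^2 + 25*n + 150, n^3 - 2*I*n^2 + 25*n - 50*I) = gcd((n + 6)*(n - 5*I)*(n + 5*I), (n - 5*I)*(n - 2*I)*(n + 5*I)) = n^2 + 25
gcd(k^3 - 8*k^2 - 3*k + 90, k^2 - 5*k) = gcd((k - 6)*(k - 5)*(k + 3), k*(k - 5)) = k - 5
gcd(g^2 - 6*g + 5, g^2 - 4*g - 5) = g - 5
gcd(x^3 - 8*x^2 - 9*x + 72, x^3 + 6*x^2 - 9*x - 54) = x^2 - 9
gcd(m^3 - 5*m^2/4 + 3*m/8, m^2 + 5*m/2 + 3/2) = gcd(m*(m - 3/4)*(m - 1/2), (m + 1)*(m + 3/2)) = 1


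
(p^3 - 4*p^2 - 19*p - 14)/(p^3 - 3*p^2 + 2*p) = (p^3 - 4*p^2 - 19*p - 14)/(p*(p^2 - 3*p + 2))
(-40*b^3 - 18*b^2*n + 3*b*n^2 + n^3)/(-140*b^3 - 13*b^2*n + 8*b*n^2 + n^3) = (2*b + n)/(7*b + n)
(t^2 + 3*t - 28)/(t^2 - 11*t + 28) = (t + 7)/(t - 7)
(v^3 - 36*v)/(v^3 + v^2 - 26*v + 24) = v*(v - 6)/(v^2 - 5*v + 4)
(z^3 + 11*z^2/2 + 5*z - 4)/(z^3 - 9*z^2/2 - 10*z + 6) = (z + 4)/(z - 6)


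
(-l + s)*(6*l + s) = -6*l^2 + 5*l*s + s^2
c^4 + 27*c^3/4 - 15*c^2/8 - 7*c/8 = c*(c - 1/2)*(c + 1/4)*(c + 7)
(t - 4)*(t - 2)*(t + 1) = t^3 - 5*t^2 + 2*t + 8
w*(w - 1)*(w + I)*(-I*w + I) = -I*w^4 + w^3 + 2*I*w^3 - 2*w^2 - I*w^2 + w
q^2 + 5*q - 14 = (q - 2)*(q + 7)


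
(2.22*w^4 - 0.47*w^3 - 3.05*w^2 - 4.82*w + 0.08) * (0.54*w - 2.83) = 1.1988*w^5 - 6.5364*w^4 - 0.3169*w^3 + 6.0287*w^2 + 13.6838*w - 0.2264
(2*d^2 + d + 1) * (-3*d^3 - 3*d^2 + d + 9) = -6*d^5 - 9*d^4 - 4*d^3 + 16*d^2 + 10*d + 9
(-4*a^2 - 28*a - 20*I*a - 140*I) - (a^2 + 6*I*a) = -5*a^2 - 28*a - 26*I*a - 140*I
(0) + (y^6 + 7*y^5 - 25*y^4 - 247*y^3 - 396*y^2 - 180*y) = y^6 + 7*y^5 - 25*y^4 - 247*y^3 - 396*y^2 - 180*y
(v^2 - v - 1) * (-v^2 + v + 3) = -v^4 + 2*v^3 + 3*v^2 - 4*v - 3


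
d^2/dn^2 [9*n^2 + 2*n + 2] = 18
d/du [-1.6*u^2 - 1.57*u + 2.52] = -3.2*u - 1.57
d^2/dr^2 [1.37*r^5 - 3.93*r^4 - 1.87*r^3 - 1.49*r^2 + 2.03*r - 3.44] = 27.4*r^3 - 47.16*r^2 - 11.22*r - 2.98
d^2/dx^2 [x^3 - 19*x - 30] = 6*x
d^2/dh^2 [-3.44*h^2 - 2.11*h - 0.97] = -6.88000000000000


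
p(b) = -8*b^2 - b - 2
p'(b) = -16*b - 1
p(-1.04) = -9.61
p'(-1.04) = 15.64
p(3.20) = -87.12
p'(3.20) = -52.20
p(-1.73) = -24.21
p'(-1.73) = 26.68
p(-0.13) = -2.01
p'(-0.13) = 1.08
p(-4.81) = -182.28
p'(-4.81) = 75.96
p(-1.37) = -15.65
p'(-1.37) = 20.92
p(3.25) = -89.75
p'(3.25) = -53.00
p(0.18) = -2.44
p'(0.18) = -3.88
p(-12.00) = -1142.00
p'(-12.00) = 191.00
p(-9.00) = -641.00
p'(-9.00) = 143.00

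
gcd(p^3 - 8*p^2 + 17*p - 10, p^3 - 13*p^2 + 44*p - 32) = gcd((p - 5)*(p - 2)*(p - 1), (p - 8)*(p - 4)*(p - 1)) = p - 1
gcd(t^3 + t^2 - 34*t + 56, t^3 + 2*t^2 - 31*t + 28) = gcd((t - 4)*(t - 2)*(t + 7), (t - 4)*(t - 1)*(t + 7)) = t^2 + 3*t - 28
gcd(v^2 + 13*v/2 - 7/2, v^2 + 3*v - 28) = v + 7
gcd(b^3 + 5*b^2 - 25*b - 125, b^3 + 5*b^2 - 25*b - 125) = b^3 + 5*b^2 - 25*b - 125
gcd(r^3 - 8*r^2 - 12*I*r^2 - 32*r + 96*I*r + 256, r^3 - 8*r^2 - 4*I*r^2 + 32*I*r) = r^2 + r*(-8 - 4*I) + 32*I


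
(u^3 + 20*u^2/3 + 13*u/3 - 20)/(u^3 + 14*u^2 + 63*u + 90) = (u - 4/3)/(u + 6)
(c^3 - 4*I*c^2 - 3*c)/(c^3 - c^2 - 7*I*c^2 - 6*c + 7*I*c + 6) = c*(c - 3*I)/(c^2 - c*(1 + 6*I) + 6*I)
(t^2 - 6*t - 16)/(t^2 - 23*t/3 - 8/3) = 3*(t + 2)/(3*t + 1)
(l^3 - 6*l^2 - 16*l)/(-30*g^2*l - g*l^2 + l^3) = (-l^2 + 6*l + 16)/(30*g^2 + g*l - l^2)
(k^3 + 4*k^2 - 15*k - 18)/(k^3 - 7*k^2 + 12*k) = (k^2 + 7*k + 6)/(k*(k - 4))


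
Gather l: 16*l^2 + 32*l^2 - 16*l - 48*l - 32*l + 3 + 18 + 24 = 48*l^2 - 96*l + 45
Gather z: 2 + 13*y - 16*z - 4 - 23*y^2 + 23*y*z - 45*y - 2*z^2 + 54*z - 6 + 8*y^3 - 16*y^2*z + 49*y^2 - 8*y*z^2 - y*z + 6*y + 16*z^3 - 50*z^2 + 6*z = 8*y^3 + 26*y^2 - 26*y + 16*z^3 + z^2*(-8*y - 52) + z*(-16*y^2 + 22*y + 44) - 8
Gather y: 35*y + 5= 35*y + 5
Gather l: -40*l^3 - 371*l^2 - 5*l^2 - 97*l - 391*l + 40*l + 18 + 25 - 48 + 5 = -40*l^3 - 376*l^2 - 448*l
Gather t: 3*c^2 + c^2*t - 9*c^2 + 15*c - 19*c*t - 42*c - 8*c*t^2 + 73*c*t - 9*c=-6*c^2 - 8*c*t^2 - 36*c + t*(c^2 + 54*c)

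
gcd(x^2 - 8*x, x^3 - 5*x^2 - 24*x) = x^2 - 8*x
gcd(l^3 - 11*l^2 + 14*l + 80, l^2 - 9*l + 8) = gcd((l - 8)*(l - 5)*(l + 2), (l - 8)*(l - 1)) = l - 8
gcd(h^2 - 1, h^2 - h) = h - 1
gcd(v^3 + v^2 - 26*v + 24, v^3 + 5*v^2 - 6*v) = v^2 + 5*v - 6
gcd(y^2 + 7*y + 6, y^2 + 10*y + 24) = y + 6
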